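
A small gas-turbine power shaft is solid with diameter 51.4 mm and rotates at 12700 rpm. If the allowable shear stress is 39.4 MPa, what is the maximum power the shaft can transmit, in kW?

1400 kW

J = πd⁴/32 = π(0.0514)⁴/32 = 6.853×10^-7 m⁴.
T_max = τ_allow·J/r = 3.94×10^7 × 6.853×10^-7 / 0.0257 = 1051 N·m.
ω = 2π·12700/60 = 1330 rad/s, so P_max = T_max·ω = 1.397×10^6 W.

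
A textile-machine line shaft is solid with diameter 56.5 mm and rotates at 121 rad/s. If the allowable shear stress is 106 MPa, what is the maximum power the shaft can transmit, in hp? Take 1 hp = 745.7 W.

609 hp

J = πd⁴/32 = π(0.0565)⁴/32 = 1.000×10^-6 m⁴.
T_max = τ_allow·J/r = 1.06×10^8 × 1.000×10^-6 / 0.0283 = 3754 N·m.
ω = 121 rad/s, so P_max = T_max·ω = 4.542×10^5 W.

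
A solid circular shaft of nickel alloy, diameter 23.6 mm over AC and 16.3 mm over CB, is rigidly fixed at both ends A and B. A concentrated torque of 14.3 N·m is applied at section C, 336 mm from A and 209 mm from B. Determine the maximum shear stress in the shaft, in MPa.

Compatibility: T_A·a/J_AC = T_B·b/J_CB with T_A + T_B = T₀.
J_AC = 3.05×10^-8 m⁴, J_CB = 6.93×10^-9 m⁴, so T_A = T₀·(J_AC/a)/((J_AC/a)+(J_CB/b)) = 10.47 N·m, T_B = 3.830 N·m.
τ in each portion: τ_AC = 4.06×10^6 Pa, τ_CB = 4.50×10^6 Pa; maximum is in CB.
τ_max = T_CB·r/J = 3.830·0.00815/6.93×10^-9 = 4.504×10^6 Pa.

4.50 MPa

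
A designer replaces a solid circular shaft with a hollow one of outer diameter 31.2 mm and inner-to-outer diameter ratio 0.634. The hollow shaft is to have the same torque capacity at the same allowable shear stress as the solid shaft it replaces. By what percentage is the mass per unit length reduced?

32.7 %

Equal τ_max and T ⇒ the solid shaft needs d_s³ = d_o³(1−k⁴), so d_s = 31.2·(1−0.634⁴)^(1/3) = 29.42 mm.
Area ratio A_h/A_s = d_o²(1−k²)/d_s² = (1−k²)/(1−k⁴)^(2/3) = 0.6726.
Mass saving = 1 − 0.6726 = 32.7 %.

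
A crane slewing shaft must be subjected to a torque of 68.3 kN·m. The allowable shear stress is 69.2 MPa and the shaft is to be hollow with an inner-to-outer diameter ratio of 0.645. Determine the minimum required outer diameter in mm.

For a hollow shaft with d_i/d_o = 0.645: τ_max = 16T/(π d_o³ (1−k⁴)), so d_o = [16T/(π τ_allow (1−k⁴))]^(1/3) = [16·68300/(π·6.92×10^7·0.8269)]^(1/3) = 0.1825 m.

183 mm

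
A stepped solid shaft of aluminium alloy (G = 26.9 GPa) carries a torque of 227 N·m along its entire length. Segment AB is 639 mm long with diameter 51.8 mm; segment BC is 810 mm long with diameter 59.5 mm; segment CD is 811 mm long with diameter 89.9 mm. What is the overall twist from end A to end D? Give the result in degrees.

0.817°

J_AB = π(0.0518)⁴/32 = 7.07×10^-7 m⁴; J_BC = π(0.0595)⁴/32 = 1.23×10^-6 m⁴; J_CD = π(0.0899)⁴/32 = 6.41×10^-6 m⁴.
θ = (T/G)·Σ L_i/J_i = (227.0/26.9×10⁹)·(0.639/7.07×10^-7 + 0.810/1.23×10^-6 + 0.811/6.41×10^-6) = 0.01425 rad.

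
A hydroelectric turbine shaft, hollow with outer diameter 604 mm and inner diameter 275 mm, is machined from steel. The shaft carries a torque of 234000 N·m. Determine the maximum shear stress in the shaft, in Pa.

J = π(d_o⁴ − d_i⁴)/32 = π(0.604⁴ − 0.275⁴)/32 = 0.01250 m⁴.
τ_max = T·r/J = 234000 × 0.302 / 0.01250 = 5.651×10^6 Pa.

5.65e6 Pa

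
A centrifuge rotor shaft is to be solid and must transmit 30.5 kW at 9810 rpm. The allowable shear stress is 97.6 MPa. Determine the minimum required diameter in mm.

ω = 2π·9810/60 = 1027 rad/s, so T = P/ω = 30.5×10³ / 1027 = 29.69 N·m.
For a solid shaft τ_max = 16T/(πd³), so d = (16T/(π τ_allow))^(1/3) = (16·29.69/(π·9.76×10^7))^(1/3) = 0.01157 m.

11.6 mm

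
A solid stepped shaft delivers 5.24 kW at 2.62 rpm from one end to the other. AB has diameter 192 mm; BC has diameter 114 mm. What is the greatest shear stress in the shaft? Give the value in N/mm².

ω = 2π·2.62/60 = 0.2744 rad/s, so T = P/ω = 5.24×10³ / 0.2744 = 19100 N·m.
Under the same torque, τ_max = 16T/(πd³) is largest where d is smallest — segment BC (d = 114 mm).
τ_max = 16·19100/(π·(0.114)³) = 6.565×10^7 Pa.

65.7 N/mm²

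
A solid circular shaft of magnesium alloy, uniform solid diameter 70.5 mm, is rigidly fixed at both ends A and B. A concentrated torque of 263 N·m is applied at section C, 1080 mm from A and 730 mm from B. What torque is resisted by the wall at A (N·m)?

With uniform GJ and both ends fixed, compatibility θ_AC = θ_CB gives T_A·a = T_B·b, together with T_A + T_B = T₀.
T_A = T₀·b/(a+b) = 263.0·730/1810 = 106.1 N·m; T_B = 156.9 N·m.

106 N·m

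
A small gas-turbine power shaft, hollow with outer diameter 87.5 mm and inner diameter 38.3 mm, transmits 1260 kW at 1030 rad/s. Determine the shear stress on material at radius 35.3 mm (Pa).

ω = 1030 rad/s, so T = P/ω = 1260×10³ / 1030 = 1223 N·m.
J = π(d_o⁴ − d_i⁴)/32 = π(0.0875⁴ − 0.0383⁴)/32 = 5.544×10^-6 m⁴.
Shear stress varies linearly with radius: τ = T·r/J = 1223 × 0.0353 / 5.544×10^-6 = 7.790×10^6 Pa.

7.79e6 Pa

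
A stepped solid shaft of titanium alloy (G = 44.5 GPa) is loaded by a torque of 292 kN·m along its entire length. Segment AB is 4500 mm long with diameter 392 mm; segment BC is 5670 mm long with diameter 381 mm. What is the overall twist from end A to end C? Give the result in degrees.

1.76°

J_AB = π(0.392)⁴/32 = 2.32×10^-3 m⁴; J_BC = π(0.381)⁴/32 = 2.07×10^-3 m⁴.
θ = (T/G)·Σ L_i/J_i = (292000/44.5×10⁹)·(4.50/2.32×10^-3 + 5.67/2.07×10^-3) = 0.03072 rad.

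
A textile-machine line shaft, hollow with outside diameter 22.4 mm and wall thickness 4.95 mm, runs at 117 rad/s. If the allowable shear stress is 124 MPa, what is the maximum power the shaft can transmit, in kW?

J = π(d_o⁴ − d_i⁴)/32 = π(0.0224⁴ − 0.0125⁴)/32 = 2.232×10^-8 m⁴.
T_max = τ_allow·J/r = 1.24×10^8 × 2.232×10^-8 / 0.0112 = 247.1 N·m.
ω = 117 rad/s, so P_max = T_max·ω = 2.891×10^4 W.

28.9 kW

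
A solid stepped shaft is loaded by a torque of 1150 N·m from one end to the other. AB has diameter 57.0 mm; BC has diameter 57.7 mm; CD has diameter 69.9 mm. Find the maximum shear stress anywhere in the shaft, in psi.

Under the same torque, τ_max = 16T/(πd³) is largest where d is smallest — segment AB (d = 57.0 mm).
τ_max = 16·1150/(π·(0.0570)³) = 3.163×10^7 Pa.

4590 psi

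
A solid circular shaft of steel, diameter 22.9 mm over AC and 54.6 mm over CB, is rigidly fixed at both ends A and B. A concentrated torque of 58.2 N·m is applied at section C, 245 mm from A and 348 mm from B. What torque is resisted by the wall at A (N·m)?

Compatibility: T_A·a/J_AC = T_B·b/J_CB with T_A + T_B = T₀.
J_AC = 2.70×10^-8 m⁴, J_CB = 8.73×10^-7 m⁴, so T_A = T₀·(J_AC/a)/((J_AC/a)+(J_CB/b)) = 2.450 N·m, T_B = 55.75 N·m.

2.45 N·m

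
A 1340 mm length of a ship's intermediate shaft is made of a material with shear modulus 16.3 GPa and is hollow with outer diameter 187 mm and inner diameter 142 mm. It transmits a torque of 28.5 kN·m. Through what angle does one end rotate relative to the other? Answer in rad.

0.0292 rad

J = π(d_o⁴ − d_i⁴)/32 = π(0.187⁴ − 0.142⁴)/32 = 8.013×10^-5 m⁴.
θ = T·L/(G·J) = 28500 × 1.34 / (16.3×10⁹ × 8.013×10^-5) = 0.02924 rad.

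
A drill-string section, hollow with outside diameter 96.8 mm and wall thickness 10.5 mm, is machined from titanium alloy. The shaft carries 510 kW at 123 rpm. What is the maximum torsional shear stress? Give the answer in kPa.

356000 kPa

ω = 2π·123/60 = 12.88 rad/s, so T = P/ω = 510×10³ / 12.88 = 39590 N·m.
J = π(d_o⁴ − d_i⁴)/32 = π(0.0968⁴ − 0.0758⁴)/32 = 5.379×10^-6 m⁴.
τ_max = T·r/J = 39590 × 0.0484 / 5.379×10^-6 = 3.563×10^8 Pa.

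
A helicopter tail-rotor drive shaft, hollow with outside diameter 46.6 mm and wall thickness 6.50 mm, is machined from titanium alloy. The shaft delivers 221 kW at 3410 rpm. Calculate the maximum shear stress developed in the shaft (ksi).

6.19 ksi

ω = 2π·3410/60 = 357.1 rad/s, so T = P/ω = 221×10³ / 357.1 = 618.9 N·m.
J = π(d_o⁴ − d_i⁴)/32 = π(0.0466⁴ − 0.0336⁴)/32 = 3.378×10^-7 m⁴.
τ_max = T·r/J = 618.9 × 0.0233 / 3.378×10^-7 = 4.268×10^7 Pa.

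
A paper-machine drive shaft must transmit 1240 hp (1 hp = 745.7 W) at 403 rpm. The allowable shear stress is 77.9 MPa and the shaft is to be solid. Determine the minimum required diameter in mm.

113 mm

ω = 2π·403/60 = 42.20 rad/s, so T = P/ω = 1240×745.7 / 42.20 = 21910 N·m.
For a solid shaft τ_max = 16T/(πd³), so d = (16T/(π τ_allow))^(1/3) = (16·21910/(π·7.79×10^7))^(1/3) = 0.1127 m.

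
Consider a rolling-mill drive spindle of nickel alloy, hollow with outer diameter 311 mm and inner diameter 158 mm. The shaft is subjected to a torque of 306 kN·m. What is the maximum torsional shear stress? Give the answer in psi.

J = π(d_o⁴ − d_i⁴)/32 = π(0.311⁴ − 0.158⁴)/32 = 8.572×10^-4 m⁴.
τ_max = T·r/J = 306000 × 0.155 / 8.572×10^-4 = 5.551×10^7 Pa.

8050 psi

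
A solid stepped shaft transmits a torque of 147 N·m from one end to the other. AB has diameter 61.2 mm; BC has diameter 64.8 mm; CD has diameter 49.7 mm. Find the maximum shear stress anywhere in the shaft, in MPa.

6.10 MPa

Under the same torque, τ_max = 16T/(πd³) is largest where d is smallest — segment CD (d = 49.7 mm).
τ_max = 16·147.0/(π·(0.0497)³) = 6.098×10^6 Pa.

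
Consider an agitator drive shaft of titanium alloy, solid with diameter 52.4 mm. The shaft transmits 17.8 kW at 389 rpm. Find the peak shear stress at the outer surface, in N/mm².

15.5 N/mm²

ω = 2π·389/60 = 40.74 rad/s, so T = P/ω = 17.8×10³ / 40.74 = 437.0 N·m.
J = πd⁴/32 = π(0.0524)⁴/32 = 7.402×10^-7 m⁴.
τ_max = T·r/J = 437.0 × 0.0262 / 7.402×10^-7 = 1.547×10^7 Pa.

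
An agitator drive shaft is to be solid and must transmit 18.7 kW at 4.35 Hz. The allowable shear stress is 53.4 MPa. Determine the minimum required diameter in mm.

ω = 2π·4.35 = 27.33 rad/s, so T = P/ω = 18.7×10³ / 27.33 = 684.2 N·m.
For a solid shaft τ_max = 16T/(πd³), so d = (16T/(π τ_allow))^(1/3) = (16·684.2/(π·5.34×10^7))^(1/3) = 0.04026 m.

40.3 mm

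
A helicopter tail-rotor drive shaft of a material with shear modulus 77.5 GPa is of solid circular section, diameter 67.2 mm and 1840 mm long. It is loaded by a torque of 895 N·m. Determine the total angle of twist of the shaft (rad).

J = πd⁴/32 = π(0.0672)⁴/32 = 2.002×10^-6 m⁴.
θ = T·L/(G·J) = 895.0 × 1.84 / (77.5×10⁹ × 2.002×10^-6) = 0.01061 rad.

0.0106 rad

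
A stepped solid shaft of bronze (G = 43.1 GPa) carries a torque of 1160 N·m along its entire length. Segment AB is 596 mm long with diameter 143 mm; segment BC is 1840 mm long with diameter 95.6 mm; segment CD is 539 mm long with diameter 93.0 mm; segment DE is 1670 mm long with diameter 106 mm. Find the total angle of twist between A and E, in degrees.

0.689°

J_AB = π(0.143)⁴/32 = 4.11×10^-5 m⁴; J_BC = π(0.0956)⁴/32 = 8.20×10^-6 m⁴; J_CD = π(0.0930)⁴/32 = 7.34×10^-6 m⁴; J_DE = π(0.106)⁴/32 = 1.24×10^-5 m⁴.
θ = (T/G)·Σ L_i/J_i = (1160/43.1×10⁹)·(0.596/4.11×10^-5 + 1.84/8.20×10^-6 + 0.539/7.34×10^-6 + 1.67/1.24×10^-5) = 0.01203 rad.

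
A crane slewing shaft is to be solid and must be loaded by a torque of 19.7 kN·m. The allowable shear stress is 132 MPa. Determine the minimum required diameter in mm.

91.3 mm

For a solid shaft τ_max = 16T/(πd³), so d = (16T/(π τ_allow))^(1/3) = (16·19700/(π·1.32×10^8))^(1/3) = 0.09126 m.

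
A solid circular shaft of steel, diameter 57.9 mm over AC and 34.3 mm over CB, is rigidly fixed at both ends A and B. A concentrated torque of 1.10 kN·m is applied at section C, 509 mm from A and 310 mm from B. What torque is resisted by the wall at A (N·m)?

915 N·m

Compatibility: T_A·a/J_AC = T_B·b/J_CB with T_A + T_B = T₀.
J_AC = 1.10×10^-6 m⁴, J_CB = 1.36×10^-7 m⁴, so T_A = T₀·(J_AC/a)/((J_AC/a)+(J_CB/b)) = 915.0 N·m, T_B = 185.0 N·m.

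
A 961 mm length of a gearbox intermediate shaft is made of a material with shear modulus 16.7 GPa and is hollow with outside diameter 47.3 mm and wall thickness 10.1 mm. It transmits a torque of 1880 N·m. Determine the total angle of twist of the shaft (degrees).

J = π(d_o⁴ − d_i⁴)/32 = π(0.0473⁴ − 0.0271⁴)/32 = 4.385×10^-7 m⁴.
θ = T·L/(G·J) = 1880 × 0.961 / (16.7×10⁹ × 4.385×10^-7) = 0.2467 rad.

14.1°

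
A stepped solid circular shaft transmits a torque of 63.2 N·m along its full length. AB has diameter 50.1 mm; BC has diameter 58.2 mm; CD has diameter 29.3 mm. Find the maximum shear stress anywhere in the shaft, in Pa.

Under the same torque, τ_max = 16T/(πd³) is largest where d is smallest — segment CD (d = 29.3 mm).
τ_max = 16·63.20/(π·(0.0293)³) = 1.280×10^7 Pa.

1.28e7 Pa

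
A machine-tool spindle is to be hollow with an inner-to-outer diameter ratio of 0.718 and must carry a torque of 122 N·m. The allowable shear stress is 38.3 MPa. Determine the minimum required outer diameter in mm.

28.1 mm

For a hollow shaft with d_i/d_o = 0.718: τ_max = 16T/(π d_o³ (1−k⁴)), so d_o = [16T/(π τ_allow (1−k⁴))]^(1/3) = [16·122.0/(π·3.83×10^7·0.7342)]^(1/3) = 0.02806 m.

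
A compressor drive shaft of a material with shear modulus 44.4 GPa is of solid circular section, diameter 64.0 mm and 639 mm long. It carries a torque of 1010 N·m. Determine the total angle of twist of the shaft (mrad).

J = πd⁴/32 = π(0.0640)⁴/32 = 1.647×10^-6 m⁴.
θ = T·L/(G·J) = 1010 × 0.639 / (44.4×10⁹ × 1.647×10^-6) = 8.825×10^-3 rad.

8.83 mrad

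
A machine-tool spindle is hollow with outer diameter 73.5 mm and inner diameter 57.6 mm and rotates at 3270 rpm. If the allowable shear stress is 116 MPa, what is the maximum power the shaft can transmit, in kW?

1930 kW

J = π(d_o⁴ − d_i⁴)/32 = π(0.0735⁴ − 0.0576⁴)/32 = 1.785×10^-6 m⁴.
T_max = τ_allow·J/r = 1.16×10^8 × 1.785×10^-6 / 0.0367 = 5633 N·m.
ω = 2π·3270/60 = 342.4 rad/s, so P_max = T_max·ω = 1.929×10^6 W.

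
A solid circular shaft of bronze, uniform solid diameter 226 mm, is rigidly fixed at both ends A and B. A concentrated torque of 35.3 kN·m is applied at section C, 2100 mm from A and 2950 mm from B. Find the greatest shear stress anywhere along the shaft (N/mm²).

9.10 N/mm²

With uniform GJ and both ends fixed, compatibility θ_AC = θ_CB gives T_A·a = T_B·b, together with T_A + T_B = T₀.
T_A = T₀·b/(a+b) = 35300·2950/5050 = 20620 N·m; T_B = 14680 N·m.
τ in each portion: τ_AC = 9.10×10^6 Pa, τ_CB = 6.48×10^6 Pa; maximum is in AC.
τ_max = T_AC·r/J = 20620·0.113/2.56×10^-4 = 9.098×10^6 Pa.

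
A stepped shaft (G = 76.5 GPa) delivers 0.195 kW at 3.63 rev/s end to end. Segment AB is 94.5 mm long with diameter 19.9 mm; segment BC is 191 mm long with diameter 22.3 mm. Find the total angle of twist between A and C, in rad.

0.00157 rad

ω = 2π·3.63 = 22.81 rad/s, so T = P/ω = 0.195×10³ / 22.81 = 8.550 N·m.
J_AB = π(0.0199)⁴/32 = 1.54×10^-8 m⁴; J_BC = π(0.0223)⁴/32 = 2.43×10^-8 m⁴.
θ = (T/G)·Σ L_i/J_i = (8.550/76.5×10⁹)·(0.0945/1.54×10^-8 + 0.191/2.43×10^-8) = 1.565×10^-3 rad.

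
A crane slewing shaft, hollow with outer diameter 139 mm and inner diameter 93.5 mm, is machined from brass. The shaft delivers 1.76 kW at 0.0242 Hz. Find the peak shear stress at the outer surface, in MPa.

27.6 MPa

ω = 2π·0.0242 = 0.1521 rad/s, so T = P/ω = 1.76×10³ / 0.1521 = 11570 N·m.
J = π(d_o⁴ − d_i⁴)/32 = π(0.139⁴ − 0.0935⁴)/32 = 2.915×10^-5 m⁴.
τ_max = T·r/J = 11570 × 0.0695 / 2.915×10^-5 = 2.760×10^7 Pa.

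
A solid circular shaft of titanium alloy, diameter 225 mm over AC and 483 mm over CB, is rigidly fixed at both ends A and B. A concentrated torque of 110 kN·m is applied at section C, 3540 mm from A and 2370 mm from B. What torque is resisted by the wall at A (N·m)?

Compatibility: T_A·a/J_AC = T_B·b/J_CB with T_A + T_B = T₀.
J_AC = 2.52×10^-4 m⁴, J_CB = 5.34×10^-3 m⁴, so T_A = T₀·(J_AC/a)/((J_AC/a)+(J_CB/b)) = 3362 N·m, T_B = 106600 N·m.

3360 N·m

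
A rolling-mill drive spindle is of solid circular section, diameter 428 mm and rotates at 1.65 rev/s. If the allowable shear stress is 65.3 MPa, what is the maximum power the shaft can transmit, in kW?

10400 kW

J = πd⁴/32 = π(0.428)⁴/32 = 3.294×10^-3 m⁴.
T_max = τ_allow·J/r = 6.53×10^7 × 3.294×10^-3 / 0.214 = 1.005e6 N·m.
ω = 2π·1.65 = 10.37 rad/s, so P_max = T_max·ω = 1.042×10^7 W.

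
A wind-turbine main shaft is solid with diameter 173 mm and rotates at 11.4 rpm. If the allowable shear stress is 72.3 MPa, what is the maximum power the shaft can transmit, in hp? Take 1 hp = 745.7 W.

J = πd⁴/32 = π(0.173)⁴/32 = 8.794×10^-5 m⁴.
T_max = τ_allow·J/r = 7.23×10^7 × 8.794×10^-5 / 0.0865 = 73500 N·m.
ω = 2π·11.4/60 = 1.194 rad/s, so P_max = T_max·ω = 8.775×10^4 W.

118 hp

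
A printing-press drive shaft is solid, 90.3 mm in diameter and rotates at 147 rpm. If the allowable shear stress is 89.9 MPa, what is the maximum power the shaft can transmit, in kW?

200 kW

J = πd⁴/32 = π(0.0903)⁴/32 = 6.528×10^-6 m⁴.
T_max = τ_allow·J/r = 8.99×10^7 × 6.528×10^-6 / 0.0451 = 13000 N·m.
ω = 2π·147/60 = 15.39 rad/s, so P_max = T_max·ω = 2.001×10^5 W.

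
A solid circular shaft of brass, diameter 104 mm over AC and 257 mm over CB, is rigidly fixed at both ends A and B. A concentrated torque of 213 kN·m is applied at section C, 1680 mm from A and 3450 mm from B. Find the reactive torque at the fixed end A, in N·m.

Compatibility: T_A·a/J_AC = T_B·b/J_CB with T_A + T_B = T₀.
J_AC = 1.15×10^-5 m⁴, J_CB = 4.28×10^-4 m⁴, so T_A = T₀·(J_AC/a)/((J_AC/a)+(J_CB/b)) = 11120 N·m, T_B = 201900 N·m.

11100 N·m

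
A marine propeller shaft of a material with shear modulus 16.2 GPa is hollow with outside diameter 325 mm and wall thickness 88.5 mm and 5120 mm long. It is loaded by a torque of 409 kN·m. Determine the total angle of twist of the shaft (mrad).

123 mrad

J = π(d_o⁴ − d_i⁴)/32 = π(0.325⁴ − 0.148⁴)/32 = 1.048×10^-3 m⁴.
θ = T·L/(G·J) = 409000 × 5.12 / (16.2×10⁹ × 1.048×10^-3) = 0.1233 rad.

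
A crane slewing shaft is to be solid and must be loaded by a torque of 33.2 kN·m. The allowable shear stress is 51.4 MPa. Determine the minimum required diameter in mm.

149 mm

For a solid shaft τ_max = 16T/(πd³), so d = (16T/(π τ_allow))^(1/3) = (16·33200/(π·5.14×10^7))^(1/3) = 0.1487 m.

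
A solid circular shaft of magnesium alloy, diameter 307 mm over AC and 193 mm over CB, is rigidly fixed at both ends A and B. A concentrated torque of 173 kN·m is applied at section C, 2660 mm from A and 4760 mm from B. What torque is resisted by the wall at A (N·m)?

Compatibility: T_A·a/J_AC = T_B·b/J_CB with T_A + T_B = T₀.
J_AC = 8.72×10^-4 m⁴, J_CB = 1.36×10^-4 m⁴, so T_A = T₀·(J_AC/a)/((J_AC/a)+(J_CB/b)) = 159100 N·m, T_B = 13890 N·m.

159000 N·m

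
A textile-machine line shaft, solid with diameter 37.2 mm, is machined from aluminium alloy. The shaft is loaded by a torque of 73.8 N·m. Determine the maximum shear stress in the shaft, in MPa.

7.30 MPa

J = πd⁴/32 = π(0.0372)⁴/32 = 1.880×10^-7 m⁴.
τ_max = T·r/J = 73.80 × 0.0186 / 1.880×10^-7 = 7.301×10^6 Pa.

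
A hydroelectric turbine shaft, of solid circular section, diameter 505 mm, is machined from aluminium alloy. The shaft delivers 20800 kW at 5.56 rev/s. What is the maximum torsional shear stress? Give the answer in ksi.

3.41 ksi

ω = 2π·5.56 = 34.93 rad/s, so T = P/ω = 20800×10³ / 34.93 = 595400 N·m.
J = πd⁴/32 = π(0.505)⁴/32 = 6.385×10^-3 m⁴.
τ_max = T·r/J = 595400 × 0.253 / 6.385×10^-3 = 2.355×10^7 Pa.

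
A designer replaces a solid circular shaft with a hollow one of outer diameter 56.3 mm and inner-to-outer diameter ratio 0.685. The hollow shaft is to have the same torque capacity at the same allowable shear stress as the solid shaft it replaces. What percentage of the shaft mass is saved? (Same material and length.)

37.4 %

Equal τ_max and T ⇒ the solid shaft needs d_s³ = d_o³(1−k⁴), so d_s = 56.3·(1−0.685⁴)^(1/3) = 51.82 mm.
Area ratio A_h/A_s = d_o²(1−k²)/d_s² = (1−k²)/(1−k⁴)^(2/3) = 0.6265.
Mass saving = 1 − 0.6265 = 37.4 %.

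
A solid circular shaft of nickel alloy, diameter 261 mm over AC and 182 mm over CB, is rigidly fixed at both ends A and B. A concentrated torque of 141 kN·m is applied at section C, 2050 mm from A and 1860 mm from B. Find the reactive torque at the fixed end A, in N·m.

Compatibility: T_A·a/J_AC = T_B·b/J_CB with T_A + T_B = T₀.
J_AC = 4.56×10^-4 m⁴, J_CB = 1.08×10^-4 m⁴, so T_A = T₀·(J_AC/a)/((J_AC/a)+(J_CB/b)) = 111900 N·m, T_B = 29150 N·m.

112000 N·m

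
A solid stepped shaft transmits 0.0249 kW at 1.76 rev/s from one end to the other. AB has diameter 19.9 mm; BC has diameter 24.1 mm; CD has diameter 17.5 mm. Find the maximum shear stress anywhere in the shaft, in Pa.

ω = 2π·1.76 = 11.06 rad/s, so T = P/ω = 0.0249×10³ / 11.06 = 2.252 N·m.
Under the same torque, τ_max = 16T/(πd³) is largest where d is smallest — segment CD (d = 17.5 mm).
τ_max = 16·2.252/(π·(0.0175)³) = 2.140×10^6 Pa.

2.14e6 Pa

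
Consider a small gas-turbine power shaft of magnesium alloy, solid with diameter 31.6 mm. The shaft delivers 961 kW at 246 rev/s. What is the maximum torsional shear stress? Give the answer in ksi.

14.6 ksi

ω = 2π·246 = 1546 rad/s, so T = P/ω = 961×10³ / 1546 = 621.7 N·m.
J = πd⁴/32 = π(0.0316)⁴/32 = 9.789×10^-8 m⁴.
τ_max = T·r/J = 621.7 × 0.0158 / 9.789×10^-8 = 1.003×10^8 Pa.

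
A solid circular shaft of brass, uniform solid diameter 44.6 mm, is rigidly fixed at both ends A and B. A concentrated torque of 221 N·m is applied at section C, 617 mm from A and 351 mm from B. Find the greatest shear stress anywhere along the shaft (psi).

With uniform GJ and both ends fixed, compatibility θ_AC = θ_CB gives T_A·a = T_B·b, together with T_A + T_B = T₀.
T_A = T₀·b/(a+b) = 221.0·351/968.0 = 80.14 N·m; T_B = 140.9 N·m.
τ in each portion: τ_AC = 4.60×10^6 Pa, τ_CB = 8.09×10^6 Pa; maximum is in CB.
τ_max = T_CB·r/J = 140.9·0.0223/3.88×10^-7 = 8.087×10^6 Pa.

1170 psi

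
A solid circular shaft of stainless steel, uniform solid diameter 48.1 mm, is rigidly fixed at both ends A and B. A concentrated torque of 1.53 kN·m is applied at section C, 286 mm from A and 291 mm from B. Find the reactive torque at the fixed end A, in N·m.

With uniform GJ and both ends fixed, compatibility θ_AC = θ_CB gives T_A·a = T_B·b, together with T_A + T_B = T₀.
T_A = T₀·b/(a+b) = 1530·291/577.0 = 771.6 N·m; T_B = 758.4 N·m.

772 N·m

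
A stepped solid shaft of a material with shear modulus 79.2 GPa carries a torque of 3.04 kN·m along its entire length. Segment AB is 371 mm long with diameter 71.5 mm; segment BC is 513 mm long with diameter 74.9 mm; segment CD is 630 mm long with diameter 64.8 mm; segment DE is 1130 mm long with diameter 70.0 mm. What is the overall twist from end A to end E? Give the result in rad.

J_AB = π(0.0715)⁴/32 = 2.57×10^-6 m⁴; J_BC = π(0.0749)⁴/32 = 3.09×10^-6 m⁴; J_CD = π(0.0648)⁴/32 = 1.73×10^-6 m⁴; J_DE = π(0.0700)⁴/32 = 2.36×10^-6 m⁴.
θ = (T/G)·Σ L_i/J_i = (3040/79.2×10⁹)·(0.371/2.57×10^-6 + 0.513/3.09×10^-6 + 0.630/1.73×10^-6 + 1.13/2.36×10^-6) = 0.04429 rad.

0.0443 rad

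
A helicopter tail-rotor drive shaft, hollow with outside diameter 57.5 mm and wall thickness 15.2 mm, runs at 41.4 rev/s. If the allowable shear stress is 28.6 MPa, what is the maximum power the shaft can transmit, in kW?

264 kW

J = π(d_o⁴ − d_i⁴)/32 = π(0.0575⁴ − 0.0271⁴)/32 = 1.020×10^-6 m⁴.
T_max = τ_allow·J/r = 2.86×10^7 × 1.020×10^-6 / 0.0288 = 1015 N·m.
ω = 2π·41.4 = 260.1 rad/s, so P_max = T_max·ω = 2.640×10^5 W.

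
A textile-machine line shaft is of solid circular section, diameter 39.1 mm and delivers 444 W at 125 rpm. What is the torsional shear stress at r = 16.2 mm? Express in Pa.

ω = 2π·125/60 = 13.09 rad/s, so T = P/ω = 444 / 13.09 = 33.92 N·m.
J = πd⁴/32 = π(0.0391)⁴/32 = 2.295×10^-7 m⁴.
Shear stress varies linearly with radius: τ = T·r/J = 33.92 × 0.0162 / 2.295×10^-7 = 2.395×10^6 Pa.

2.39e6 Pa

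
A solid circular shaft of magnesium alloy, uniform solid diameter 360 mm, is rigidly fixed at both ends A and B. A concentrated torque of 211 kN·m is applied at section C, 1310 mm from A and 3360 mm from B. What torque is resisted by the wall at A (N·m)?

With uniform GJ and both ends fixed, compatibility θ_AC = θ_CB gives T_A·a = T_B·b, together with T_A + T_B = T₀.
T_A = T₀·b/(a+b) = 211000·3360/4670 = 151800 N·m; T_B = 59190 N·m.

152000 N·m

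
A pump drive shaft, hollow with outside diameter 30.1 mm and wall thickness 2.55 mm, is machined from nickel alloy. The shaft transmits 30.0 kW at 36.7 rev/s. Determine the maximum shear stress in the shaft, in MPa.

ω = 2π·36.7 = 230.6 rad/s, so T = P/ω = 30.0×10³ / 230.6 = 130.1 N·m.
J = π(d_o⁴ − d_i⁴)/32 = π(0.0301⁴ − 0.0250⁴)/32 = 4.224×10^-8 m⁴.
τ_max = T·r/J = 130.1 × 0.0151 / 4.224×10^-8 = 4.636×10^7 Pa.

46.4 MPa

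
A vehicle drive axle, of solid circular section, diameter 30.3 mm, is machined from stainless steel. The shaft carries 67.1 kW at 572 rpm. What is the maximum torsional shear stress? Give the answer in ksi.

29.7 ksi

ω = 2π·572/60 = 59.90 rad/s, so T = P/ω = 67.1×10³ / 59.90 = 1120 N·m.
J = πd⁴/32 = π(0.0303)⁴/32 = 8.275×10^-8 m⁴.
τ_max = T·r/J = 1120 × 0.0152 / 8.275×10^-8 = 2.051×10^8 Pa.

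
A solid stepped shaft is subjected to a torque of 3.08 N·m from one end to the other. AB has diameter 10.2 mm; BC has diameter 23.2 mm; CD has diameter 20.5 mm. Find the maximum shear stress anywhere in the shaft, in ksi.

2.14 ksi

Under the same torque, τ_max = 16T/(πd³) is largest where d is smallest — segment AB (d = 10.2 mm).
τ_max = 16·3.080/(π·(0.0102)³) = 1.478×10^7 Pa.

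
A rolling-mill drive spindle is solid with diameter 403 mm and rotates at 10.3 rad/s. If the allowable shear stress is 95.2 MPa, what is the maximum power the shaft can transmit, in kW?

12600 kW

J = πd⁴/32 = π(0.403)⁴/32 = 2.590×10^-3 m⁴.
T_max = τ_allow·J/r = 9.52×10^7 × 2.590×10^-3 / 0.202 = 1.223e6 N·m.
ω = 10.3 rad/s, so P_max = T_max·ω = 1.260×10^7 W.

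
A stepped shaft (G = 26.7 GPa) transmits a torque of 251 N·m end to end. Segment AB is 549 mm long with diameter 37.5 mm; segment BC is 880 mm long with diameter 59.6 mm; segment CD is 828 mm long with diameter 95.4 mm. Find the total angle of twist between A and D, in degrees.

J_AB = π(0.0375)⁴/32 = 1.94×10^-7 m⁴; J_BC = π(0.0596)⁴/32 = 1.24×10^-6 m⁴; J_CD = π(0.0954)⁴/32 = 8.13×10^-6 m⁴.
θ = (T/G)·Σ L_i/J_i = (251.0/26.7×10⁹)·(0.549/1.94×10^-7 + 0.880/1.24×10^-6 + 0.828/8.13×10^-6) = 0.03422 rad.

1.96°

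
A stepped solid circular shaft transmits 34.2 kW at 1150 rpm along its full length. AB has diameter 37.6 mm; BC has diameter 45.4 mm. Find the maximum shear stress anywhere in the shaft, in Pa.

ω = 2π·1150/60 = 120.4 rad/s, so T = P/ω = 34.2×10³ / 120.4 = 284.0 N·m.
Under the same torque, τ_max = 16T/(πd³) is largest where d is smallest — segment AB (d = 37.6 mm).
τ_max = 16·284.0/(π·(0.0376)³) = 2.721×10^7 Pa.

2.72e7 Pa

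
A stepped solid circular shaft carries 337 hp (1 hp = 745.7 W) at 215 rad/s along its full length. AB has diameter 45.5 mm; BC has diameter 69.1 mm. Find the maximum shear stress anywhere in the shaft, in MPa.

63.2 MPa

ω = 215 rad/s, so T = P/ω = 337×745.7 / 215.0 = 1169 N·m.
Under the same torque, τ_max = 16T/(πd³) is largest where d is smallest — segment AB (d = 45.5 mm).
τ_max = 16·1169/(π·(0.0455)³) = 6.320×10^7 Pa.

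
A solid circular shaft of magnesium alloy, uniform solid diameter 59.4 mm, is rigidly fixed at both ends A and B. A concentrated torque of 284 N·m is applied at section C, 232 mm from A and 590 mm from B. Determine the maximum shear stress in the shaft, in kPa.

With uniform GJ and both ends fixed, compatibility θ_AC = θ_CB gives T_A·a = T_B·b, together with T_A + T_B = T₀.
T_A = T₀·b/(a+b) = 284.0·590/822.0 = 203.8 N·m; T_B = 80.16 N·m.
τ in each portion: τ_AC = 4.95×10^6 Pa, τ_CB = 1.95×10^6 Pa; maximum is in AC.
τ_max = T_AC·r/J = 203.8·0.0297/1.22×10^-6 = 4.953×10^6 Pa.

4950 kPa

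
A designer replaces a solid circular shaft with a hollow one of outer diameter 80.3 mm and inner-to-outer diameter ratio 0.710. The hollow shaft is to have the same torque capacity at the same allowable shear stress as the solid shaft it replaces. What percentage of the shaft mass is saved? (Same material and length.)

Equal τ_max and T ⇒ the solid shaft needs d_s³ = d_o³(1−k⁴), so d_s = 80.3·(1−0.710⁴)^(1/3) = 72.82 mm.
Area ratio A_h/A_s = d_o²(1−k²)/d_s² = (1−k²)/(1−k⁴)^(2/3) = 0.6029.
Mass saving = 1 − 0.6029 = 39.7 %.

39.7 %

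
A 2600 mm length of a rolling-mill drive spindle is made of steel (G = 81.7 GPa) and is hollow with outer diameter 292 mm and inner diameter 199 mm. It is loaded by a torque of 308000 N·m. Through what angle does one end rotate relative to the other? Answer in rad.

0.0175 rad

J = π(d_o⁴ − d_i⁴)/32 = π(0.292⁴ − 0.199⁴)/32 = 5.598×10^-4 m⁴.
θ = T·L/(G·J) = 308000 × 2.60 / (81.7×10⁹ × 5.598×10^-4) = 0.01751 rad.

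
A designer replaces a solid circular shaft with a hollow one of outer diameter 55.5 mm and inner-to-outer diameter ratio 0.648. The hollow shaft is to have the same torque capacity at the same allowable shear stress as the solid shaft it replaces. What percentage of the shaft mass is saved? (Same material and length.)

34.0 %

Equal τ_max and T ⇒ the solid shaft needs d_s³ = d_o³(1−k⁴), so d_s = 55.5·(1−0.648⁴)^(1/3) = 52.03 mm.
Area ratio A_h/A_s = d_o²(1−k²)/d_s² = (1−k²)/(1−k⁴)^(2/3) = 0.6602.
Mass saving = 1 − 0.6602 = 34.0 %.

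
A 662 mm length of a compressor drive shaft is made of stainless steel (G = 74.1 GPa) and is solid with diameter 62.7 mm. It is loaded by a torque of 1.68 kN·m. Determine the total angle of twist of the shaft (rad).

J = πd⁴/32 = π(0.0627)⁴/32 = 1.517×10^-6 m⁴.
θ = T·L/(G·J) = 1680 × 0.662 / (74.1×10⁹ × 1.517×10^-6) = 9.892×10^-3 rad.

0.00989 rad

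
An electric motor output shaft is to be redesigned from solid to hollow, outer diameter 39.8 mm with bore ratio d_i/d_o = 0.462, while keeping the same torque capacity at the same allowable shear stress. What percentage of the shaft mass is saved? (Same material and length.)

18.9 %

Equal τ_max and T ⇒ the solid shaft needs d_s³ = d_o³(1−k⁴), so d_s = 39.8·(1−0.462⁴)^(1/3) = 39.19 mm.
Area ratio A_h/A_s = d_o²(1−k²)/d_s² = (1−k²)/(1−k⁴)^(2/3) = 0.8114.
Mass saving = 1 − 0.8114 = 18.9 %.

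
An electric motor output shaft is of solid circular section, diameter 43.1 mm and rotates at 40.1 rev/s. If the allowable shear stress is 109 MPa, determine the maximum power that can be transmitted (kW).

432 kW

J = πd⁴/32 = π(0.0431)⁴/32 = 3.388×10^-7 m⁴.
T_max = τ_allow·J/r = 1.09×10^8 × 3.388×10^-7 / 0.0215 = 1714 N·m.
ω = 2π·40.1 = 252.0 rad/s, so P_max = T_max·ω = 4.317×10^5 W.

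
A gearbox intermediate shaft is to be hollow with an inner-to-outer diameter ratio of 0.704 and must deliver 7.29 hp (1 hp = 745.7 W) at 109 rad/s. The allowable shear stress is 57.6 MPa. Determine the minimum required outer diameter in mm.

ω = 109 rad/s, so T = P/ω = 7.29×745.7 / 109.0 = 49.87 N·m.
For a hollow shaft with d_i/d_o = 0.704: τ_max = 16T/(π d_o³ (1−k⁴)), so d_o = [16T/(π τ_allow (1−k⁴))]^(1/3) = [16·49.87/(π·5.76×10^7·0.7544)]^(1/3) = 0.01801 m.

18.0 mm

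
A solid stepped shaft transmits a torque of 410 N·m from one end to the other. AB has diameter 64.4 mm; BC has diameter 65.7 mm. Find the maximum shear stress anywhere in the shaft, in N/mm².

Under the same torque, τ_max = 16T/(πd³) is largest where d is smallest — segment AB (d = 64.4 mm).
τ_max = 16·410.0/(π·(0.0644)³) = 7.818×10^6 Pa.

7.82 N/mm²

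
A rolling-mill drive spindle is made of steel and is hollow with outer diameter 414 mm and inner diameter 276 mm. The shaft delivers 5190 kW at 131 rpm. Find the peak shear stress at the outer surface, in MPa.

33.8 MPa

ω = 2π·131/60 = 13.72 rad/s, so T = P/ω = 5190×10³ / 13.72 = 378300 N·m.
J = π(d_o⁴ − d_i⁴)/32 = π(0.414⁴ − 0.276⁴)/32 = 2.314×10^-3 m⁴.
τ_max = T·r/J = 378300 × 0.207 / 2.314×10^-3 = 3.384×10^7 Pa.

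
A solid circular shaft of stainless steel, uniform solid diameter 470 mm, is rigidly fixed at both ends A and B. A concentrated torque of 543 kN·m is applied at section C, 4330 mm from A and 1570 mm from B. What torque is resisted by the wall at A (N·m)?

With uniform GJ and both ends fixed, compatibility θ_AC = θ_CB gives T_A·a = T_B·b, together with T_A + T_B = T₀.
T_A = T₀·b/(a+b) = 543000·1570/5900 = 144500 N·m; T_B = 398500 N·m.

144000 N·m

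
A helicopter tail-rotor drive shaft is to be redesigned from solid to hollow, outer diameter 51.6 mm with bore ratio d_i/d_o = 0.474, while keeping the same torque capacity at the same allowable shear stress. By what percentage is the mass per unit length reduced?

19.7 %

Equal τ_max and T ⇒ the solid shaft needs d_s³ = d_o³(1−k⁴), so d_s = 51.6·(1−0.474⁴)^(1/3) = 50.72 mm.
Area ratio A_h/A_s = d_o²(1−k²)/d_s² = (1−k²)/(1−k⁴)^(2/3) = 0.8026.
Mass saving = 1 − 0.8026 = 19.7 %.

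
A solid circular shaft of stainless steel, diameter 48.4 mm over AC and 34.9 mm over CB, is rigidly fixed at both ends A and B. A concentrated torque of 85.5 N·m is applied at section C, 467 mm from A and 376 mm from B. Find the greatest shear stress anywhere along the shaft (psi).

Compatibility: T_A·a/J_AC = T_B·b/J_CB with T_A + T_B = T₀.
J_AC = 5.39×10^-7 m⁴, J_CB = 1.46×10^-7 m⁴, so T_A = T₀·(J_AC/a)/((J_AC/a)+(J_CB/b)) = 64.01 N·m, T_B = 21.49 N·m.
τ in each portion: τ_AC = 2.88×10^6 Pa, τ_CB = 2.57×10^6 Pa; maximum is in AC.
τ_max = T_AC·r/J = 64.01·0.0242/5.39×10^-7 = 2.875×10^6 Pa.

417 psi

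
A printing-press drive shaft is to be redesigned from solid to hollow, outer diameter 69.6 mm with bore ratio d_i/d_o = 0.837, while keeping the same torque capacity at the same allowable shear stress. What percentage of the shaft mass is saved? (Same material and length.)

53.0 %

Equal τ_max and T ⇒ the solid shaft needs d_s³ = d_o³(1−k⁴), so d_s = 69.6·(1−0.837⁴)^(1/3) = 55.58 mm.
Area ratio A_h/A_s = d_o²(1−k²)/d_s² = (1−k²)/(1−k⁴)^(2/3) = 0.4696.
Mass saving = 1 − 0.4696 = 53.0 %.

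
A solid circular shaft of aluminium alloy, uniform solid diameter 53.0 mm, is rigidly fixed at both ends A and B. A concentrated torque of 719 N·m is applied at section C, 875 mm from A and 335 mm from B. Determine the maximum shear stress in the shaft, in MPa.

17.8 MPa

With uniform GJ and both ends fixed, compatibility θ_AC = θ_CB gives T_A·a = T_B·b, together with T_A + T_B = T₀.
T_A = T₀·b/(a+b) = 719.0·335/1210 = 199.1 N·m; T_B = 519.9 N·m.
τ in each portion: τ_AC = 6.81×10^6 Pa, τ_CB = 1.78×10^7 Pa; maximum is in CB.
τ_max = T_CB·r/J = 519.9·0.0265/7.75×10^-7 = 1.779×10^7 Pa.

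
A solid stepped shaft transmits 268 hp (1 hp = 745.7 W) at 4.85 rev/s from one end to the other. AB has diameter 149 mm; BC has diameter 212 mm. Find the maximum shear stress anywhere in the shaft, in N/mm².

10.1 N/mm²

ω = 2π·4.85 = 30.47 rad/s, so T = P/ω = 268×745.7 / 30.47 = 6558 N·m.
Under the same torque, τ_max = 16T/(πd³) is largest where d is smallest — segment AB (d = 149 mm).
τ_max = 16·6558/(π·(0.149)³) = 1.010×10^7 Pa.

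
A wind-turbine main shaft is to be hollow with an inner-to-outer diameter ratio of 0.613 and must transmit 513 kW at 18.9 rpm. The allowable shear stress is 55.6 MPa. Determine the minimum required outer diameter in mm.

302 mm

ω = 2π·18.9/60 = 1.979 rad/s, so T = P/ω = 513×10³ / 1.979 = 259200 N·m.
For a hollow shaft with d_i/d_o = 0.613: τ_max = 16T/(π d_o³ (1−k⁴)), so d_o = [16T/(π τ_allow (1−k⁴))]^(1/3) = [16·259200/(π·5.56×10^7·0.8588)]^(1/3) = 0.3024 m.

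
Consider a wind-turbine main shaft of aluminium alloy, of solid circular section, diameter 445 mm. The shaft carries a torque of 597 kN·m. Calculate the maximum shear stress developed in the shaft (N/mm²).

34.5 N/mm²

J = πd⁴/32 = π(0.445)⁴/32 = 3.850×10^-3 m⁴.
τ_max = T·r/J = 597000 × 0.223 / 3.850×10^-3 = 3.450×10^7 Pa.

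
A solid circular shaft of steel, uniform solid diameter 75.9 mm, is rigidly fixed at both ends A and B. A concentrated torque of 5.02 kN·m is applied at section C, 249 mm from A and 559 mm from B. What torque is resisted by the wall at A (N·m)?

3470 N·m

With uniform GJ and both ends fixed, compatibility θ_AC = θ_CB gives T_A·a = T_B·b, together with T_A + T_B = T₀.
T_A = T₀·b/(a+b) = 5020·559/808.0 = 3473 N·m; T_B = 1547 N·m.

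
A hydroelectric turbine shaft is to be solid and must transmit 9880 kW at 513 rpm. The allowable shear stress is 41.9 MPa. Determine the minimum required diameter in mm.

ω = 2π·513/60 = 53.72 rad/s, so T = P/ω = 9880×10³ / 53.72 = 183900 N·m.
For a solid shaft τ_max = 16T/(πd³), so d = (16T/(π τ_allow))^(1/3) = (16·183900/(π·4.19×10^7))^(1/3) = 0.2817 m.

282 mm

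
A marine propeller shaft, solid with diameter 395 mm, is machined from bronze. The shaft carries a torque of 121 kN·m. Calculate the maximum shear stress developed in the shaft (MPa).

10.0 MPa

J = πd⁴/32 = π(0.395)⁴/32 = 2.390×10^-3 m⁴.
τ_max = T·r/J = 121000 × 0.198 / 2.390×10^-3 = 9.999×10^6 Pa.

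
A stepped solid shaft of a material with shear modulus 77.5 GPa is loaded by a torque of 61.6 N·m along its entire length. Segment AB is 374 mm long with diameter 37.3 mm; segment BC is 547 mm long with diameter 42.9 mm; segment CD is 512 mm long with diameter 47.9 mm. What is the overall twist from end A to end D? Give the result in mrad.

3.66 mrad

J_AB = π(0.0373)⁴/32 = 1.90×10^-7 m⁴; J_BC = π(0.0429)⁴/32 = 3.33×10^-7 m⁴; J_CD = π(0.0479)⁴/32 = 5.17×10^-7 m⁴.
θ = (T/G)·Σ L_i/J_i = (61.60/77.5×10⁹)·(0.374/1.90×10^-7 + 0.547/3.33×10^-7 + 0.512/5.17×10^-7) = 3.659×10^-3 rad.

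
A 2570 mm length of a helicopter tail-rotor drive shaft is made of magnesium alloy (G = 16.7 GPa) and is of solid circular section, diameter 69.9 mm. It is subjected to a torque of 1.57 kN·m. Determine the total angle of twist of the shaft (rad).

J = πd⁴/32 = π(0.0699)⁴/32 = 2.344×10^-6 m⁴.
θ = T·L/(G·J) = 1570 × 2.57 / (16.7×10⁹ × 2.344×10^-6) = 0.1031 rad.

0.103 rad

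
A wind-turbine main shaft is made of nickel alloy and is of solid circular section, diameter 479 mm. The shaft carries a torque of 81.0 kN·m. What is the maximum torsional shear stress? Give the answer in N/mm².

3.75 N/mm²

J = πd⁴/32 = π(0.479)⁴/32 = 5.168×10^-3 m⁴.
τ_max = T·r/J = 81000 × 0.239 / 5.168×10^-3 = 3.754×10^6 Pa.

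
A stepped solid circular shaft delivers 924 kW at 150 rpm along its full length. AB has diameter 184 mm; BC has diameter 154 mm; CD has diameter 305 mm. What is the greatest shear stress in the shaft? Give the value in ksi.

11.9 ksi

ω = 2π·150/60 = 15.71 rad/s, so T = P/ω = 924×10³ / 15.71 = 58820 N·m.
Under the same torque, τ_max = 16T/(πd³) is largest where d is smallest — segment BC (d = 154 mm).
τ_max = 16·58820/(π·(0.154)³) = 8.203×10^7 Pa.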